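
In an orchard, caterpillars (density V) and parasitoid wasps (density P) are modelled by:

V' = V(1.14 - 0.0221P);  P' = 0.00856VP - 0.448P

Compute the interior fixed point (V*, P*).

Set dP/dt = 0 with P > 0: 0.00856V - 0.448 = 0, so V* = 0.448/0.00856 = 52.3.
Set dV/dt = 0 with V > 0: 1.14 - 0.0221P = 0, so P* = 1.14/0.0221 = 51.6.

V* ≈ 52.3, P* ≈ 51.6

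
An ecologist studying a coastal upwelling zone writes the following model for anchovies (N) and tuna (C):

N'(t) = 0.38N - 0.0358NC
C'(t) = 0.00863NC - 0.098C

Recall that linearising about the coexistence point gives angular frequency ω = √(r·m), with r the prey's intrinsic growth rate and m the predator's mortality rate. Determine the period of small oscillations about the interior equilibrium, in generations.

Here r = 0.38 and m = 0.098, so r·m = 0.0372.
ω = √0.0372 = 0.193 per generation, hence T = 2π/ω ≈ 32.6 generations.

T ≈ 32.6 generations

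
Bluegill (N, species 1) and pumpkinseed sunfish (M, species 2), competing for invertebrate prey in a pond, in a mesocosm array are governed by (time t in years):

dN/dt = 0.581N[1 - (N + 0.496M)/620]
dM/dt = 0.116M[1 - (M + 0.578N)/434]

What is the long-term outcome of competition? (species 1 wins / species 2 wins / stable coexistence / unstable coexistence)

stable coexistence

Compare the nullcline intercepts: K1/α12 = 620/0.496 = 1250 > K2 = 434; K2/α21 = 434/0.578 = 751 > K1 = 620.
Since both inequalities hold, each species can invade when rare, so the interior equilibrium is stable.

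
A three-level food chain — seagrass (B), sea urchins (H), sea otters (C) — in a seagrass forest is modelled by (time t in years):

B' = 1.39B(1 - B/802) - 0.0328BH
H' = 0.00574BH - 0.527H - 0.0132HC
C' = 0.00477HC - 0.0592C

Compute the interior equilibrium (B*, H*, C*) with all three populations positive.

From dC/dt = 0: 0.00477H* = 0.0592, so H* = 12.4.
From dB/dt = 0: 1.39(1 - B*/802) = 0.0328·12.4, giving B* = 802·(1 - 0.293) = 567.
From dH/dt = 0: 0.00574·567 - 0.527 = 0.0132C*, so C* = 2.73/0.0132 = 207.

B* ≈ 567, H* ≈ 12.4, C* ≈ 207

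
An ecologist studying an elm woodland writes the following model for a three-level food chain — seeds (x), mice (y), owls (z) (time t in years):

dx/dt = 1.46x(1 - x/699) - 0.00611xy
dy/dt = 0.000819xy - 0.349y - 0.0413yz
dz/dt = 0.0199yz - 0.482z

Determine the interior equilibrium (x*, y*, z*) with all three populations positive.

From dz/dt = 0: 0.0199y* = 0.482, so y* = 24.2.
From dx/dt = 0: 1.46(1 - x*/699) = 0.00611·24.2, giving x* = 699·(1 - 0.101) = 628.
From dy/dt = 0: 0.000819·628 - 0.349 = 0.0413z*, so z* = 0.165/0.0413 = 4.01.

x* ≈ 628, y* ≈ 24.2, z* ≈ 4.01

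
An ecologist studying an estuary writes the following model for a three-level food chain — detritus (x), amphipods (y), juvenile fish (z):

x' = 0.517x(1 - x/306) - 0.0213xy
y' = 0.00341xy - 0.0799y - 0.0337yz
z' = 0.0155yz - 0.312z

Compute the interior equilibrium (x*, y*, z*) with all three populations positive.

From dz/dt = 0: 0.0155y* = 0.312, so y* = 20.1.
From dx/dt = 0: 0.517(1 - x*/306) = 0.0213·20.1, giving x* = 306·(1 - 0.829) = 52.2.
From dy/dt = 0: 0.00341·52.2 - 0.0799 = 0.0337z*, so z* = 0.0982/0.0337 = 2.91.

x* ≈ 52.2, y* ≈ 20.1, z* ≈ 2.91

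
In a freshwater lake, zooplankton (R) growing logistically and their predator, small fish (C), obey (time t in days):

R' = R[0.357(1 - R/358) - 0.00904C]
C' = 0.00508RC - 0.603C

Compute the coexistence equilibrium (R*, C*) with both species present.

R* ≈ 119, C* ≈ 26.4

From dC/dt = 0 with C > 0: 0.00508R* = 0.603, so R* = 119.
Substitute into dR/dt = 0: 0.357(1 - 119/358) = 0.00904C*.
The bracket is 0.668, giving C* = 0.239/0.00904 = 26.4.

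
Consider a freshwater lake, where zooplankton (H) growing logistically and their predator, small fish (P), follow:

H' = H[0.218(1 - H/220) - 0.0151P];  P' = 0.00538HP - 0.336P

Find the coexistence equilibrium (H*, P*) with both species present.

H* ≈ 62.5, P* ≈ 10.3

From dP/dt = 0 with P > 0: 0.00538H* = 0.336, so H* = 62.5.
Substitute into dH/dt = 0: 0.218(1 - 62.5/220) = 0.0151P*.
The bracket is 0.716, giving P* = 0.156/0.0151 = 10.3.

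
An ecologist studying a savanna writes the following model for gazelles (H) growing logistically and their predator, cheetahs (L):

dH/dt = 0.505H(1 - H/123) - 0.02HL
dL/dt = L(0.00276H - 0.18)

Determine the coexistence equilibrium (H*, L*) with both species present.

H* ≈ 65.2, L* ≈ 11.9

From dL/dt = 0 with L > 0: 0.00276H* = 0.18, so H* = 65.2.
Substitute into dH/dt = 0: 0.505(1 - 65.2/123) = 0.02L*.
The bracket is 0.47, giving L* = 0.237/0.02 = 11.9.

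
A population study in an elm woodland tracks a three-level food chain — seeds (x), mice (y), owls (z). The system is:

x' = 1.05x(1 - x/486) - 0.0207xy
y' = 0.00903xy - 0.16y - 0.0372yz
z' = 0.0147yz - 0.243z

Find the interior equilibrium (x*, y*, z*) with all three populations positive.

From dz/dt = 0: 0.0147y* = 0.243, so y* = 16.5.
From dx/dt = 0: 1.05(1 - x*/486) = 0.0207·16.5, giving x* = 486·(1 - 0.326) = 328.
From dy/dt = 0: 0.00903·328 - 0.16 = 0.0372z*, so z* = 2.8/0.0372 = 75.2.

x* ≈ 328, y* ≈ 16.5, z* ≈ 75.2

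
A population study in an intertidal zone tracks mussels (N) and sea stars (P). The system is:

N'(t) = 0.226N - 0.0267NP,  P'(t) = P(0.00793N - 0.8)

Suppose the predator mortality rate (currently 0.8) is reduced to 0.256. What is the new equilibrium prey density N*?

N* ≈ 32.3

At the interior fixed point, setting dP/dt = 0 with P > 0 fixes N* = (predator death rate)/(NP coefficient) — independent of the other coefficients.
With the change, N* = 0.256/0.00793 = 32.3; it falls from 101.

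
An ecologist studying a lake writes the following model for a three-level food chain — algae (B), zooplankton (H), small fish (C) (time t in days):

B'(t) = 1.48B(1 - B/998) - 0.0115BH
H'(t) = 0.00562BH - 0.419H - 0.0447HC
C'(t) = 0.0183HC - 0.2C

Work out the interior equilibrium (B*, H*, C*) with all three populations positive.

B* ≈ 913, H* ≈ 10.9, C* ≈ 105

From dC/dt = 0: 0.0183H* = 0.2, so H* = 10.9.
From dB/dt = 0: 1.48(1 - B*/998) = 0.0115·10.9, giving B* = 998·(1 - 0.0849) = 913.
From dH/dt = 0: 0.00562·913 - 0.419 = 0.0447C*, so C* = 4.71/0.0447 = 105.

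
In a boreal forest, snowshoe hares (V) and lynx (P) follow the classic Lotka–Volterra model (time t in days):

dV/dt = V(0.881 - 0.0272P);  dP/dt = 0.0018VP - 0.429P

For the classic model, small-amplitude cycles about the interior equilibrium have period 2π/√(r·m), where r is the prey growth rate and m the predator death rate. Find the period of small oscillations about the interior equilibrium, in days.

Here r = 0.881 and m = 0.429, so r·m = 0.378.
ω = √0.378 = 0.615 per day, hence T = 2π/ω ≈ 10.2 days.

T ≈ 10.2 days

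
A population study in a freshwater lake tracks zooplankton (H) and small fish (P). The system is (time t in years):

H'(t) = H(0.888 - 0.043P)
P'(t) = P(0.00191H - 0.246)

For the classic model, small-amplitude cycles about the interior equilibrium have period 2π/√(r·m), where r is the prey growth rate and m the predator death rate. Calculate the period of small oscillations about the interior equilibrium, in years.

T ≈ 13.4 years

Here r = 0.888 and m = 0.246, so r·m = 0.218.
ω = √0.218 = 0.467 per year, hence T = 2π/ω ≈ 13.4 years.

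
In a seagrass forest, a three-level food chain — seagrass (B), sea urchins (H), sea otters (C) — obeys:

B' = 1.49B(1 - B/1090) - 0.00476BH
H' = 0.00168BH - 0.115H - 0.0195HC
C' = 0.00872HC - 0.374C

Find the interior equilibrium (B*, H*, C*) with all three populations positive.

From dC/dt = 0: 0.00872H* = 0.374, so H* = 42.9.
From dB/dt = 0: 1.49(1 - B*/1090) = 0.00476·42.9, giving B* = 1090·(1 - 0.137) = 941.
From dH/dt = 0: 0.00168·941 - 0.115 = 0.0195C*, so C* = 1.47/0.0195 = 75.1.

B* ≈ 941, H* ≈ 42.9, C* ≈ 75.1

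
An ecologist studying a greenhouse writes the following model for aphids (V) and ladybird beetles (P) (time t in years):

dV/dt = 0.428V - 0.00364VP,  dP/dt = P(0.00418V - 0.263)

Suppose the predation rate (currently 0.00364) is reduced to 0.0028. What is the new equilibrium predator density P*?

At the interior fixed point, setting dV/dt = 0 with V > 0 fixes P* = (prey growth rate)/(VP coefficient) — independent of the other coefficients.
With the change, P* = 0.428/0.0028 = 153; it rises from 118.

P* ≈ 153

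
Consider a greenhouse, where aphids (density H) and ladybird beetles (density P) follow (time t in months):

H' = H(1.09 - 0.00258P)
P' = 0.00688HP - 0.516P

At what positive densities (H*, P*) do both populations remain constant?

Set dP/dt = 0 with P > 0: 0.00688H - 0.516 = 0, so H* = 0.516/0.00688 = 75.
Set dH/dt = 0 with H > 0: 1.09 - 0.00258P = 0, so P* = 1.09/0.00258 = 422.

H* ≈ 75, P* ≈ 422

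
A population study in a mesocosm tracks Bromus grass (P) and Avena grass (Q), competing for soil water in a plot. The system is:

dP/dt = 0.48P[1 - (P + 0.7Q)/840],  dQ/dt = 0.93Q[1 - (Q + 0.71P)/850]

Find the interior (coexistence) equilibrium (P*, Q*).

Setting both brackets to zero gives the nullclines P + 0.7Q = 840 and 0.71P + Q = 850.
Substituting Q = 850 - 0.71P into the first: P(1 - 0.7·0.71) = 840 - 0.7·850.
So P* = 245/0.503 = 487, and then Q* = 850 - 0.71·487 = 504.

P* ≈ 487, Q* ≈ 504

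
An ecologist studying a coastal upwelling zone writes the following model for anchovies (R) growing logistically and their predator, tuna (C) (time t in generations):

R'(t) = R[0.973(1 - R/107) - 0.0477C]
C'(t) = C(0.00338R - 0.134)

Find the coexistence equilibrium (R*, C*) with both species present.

R* ≈ 39.6, C* ≈ 12.8

From dC/dt = 0 with C > 0: 0.00338R* = 0.134, so R* = 39.6.
Substitute into dR/dt = 0: 0.973(1 - 39.6/107) = 0.0477C*.
The bracket is 0.629, giving C* = 0.612/0.0477 = 12.8.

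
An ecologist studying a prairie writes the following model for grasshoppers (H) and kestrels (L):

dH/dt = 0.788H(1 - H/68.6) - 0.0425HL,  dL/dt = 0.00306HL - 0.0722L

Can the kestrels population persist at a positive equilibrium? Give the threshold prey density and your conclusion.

The predator equation gives dL/dt > 0 only when H > 0.0722/0.00306 = 23.6.
Without the predator, H → K = 68.6. Since 68.6 > 23.6, the predator can invade and persist.

Threshold H = 23.6; K > 23.6, so yes, the predator persists.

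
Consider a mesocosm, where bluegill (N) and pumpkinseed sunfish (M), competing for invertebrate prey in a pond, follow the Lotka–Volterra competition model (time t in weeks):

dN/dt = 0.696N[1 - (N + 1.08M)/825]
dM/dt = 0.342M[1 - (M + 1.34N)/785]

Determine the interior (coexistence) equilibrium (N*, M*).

Setting both brackets to zero gives the nullclines N + 1.08M = 825 and 1.34N + M = 785.
Substituting M = 785 - 1.34N into the first: N(1 - 1.08·1.34) = 825 - 1.08·785.
So N* = -22.8/-0.447 = 51, and then M* = 785 - 1.34·51 = 717.

N* ≈ 51, M* ≈ 717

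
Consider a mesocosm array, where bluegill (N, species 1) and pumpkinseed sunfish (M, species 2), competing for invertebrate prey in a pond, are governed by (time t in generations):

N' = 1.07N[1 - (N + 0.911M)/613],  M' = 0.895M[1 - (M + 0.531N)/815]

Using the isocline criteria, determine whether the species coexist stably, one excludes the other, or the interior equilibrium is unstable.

species 2 excludes species 1

Compare the nullcline intercepts: K1/α12 = 613/0.911 = 673 < K2 = 815; K2/α21 = 815/0.531 = 1530 > K1 = 613.
Since the inequalities point opposite ways, species 2 can invade but species 1 cannot.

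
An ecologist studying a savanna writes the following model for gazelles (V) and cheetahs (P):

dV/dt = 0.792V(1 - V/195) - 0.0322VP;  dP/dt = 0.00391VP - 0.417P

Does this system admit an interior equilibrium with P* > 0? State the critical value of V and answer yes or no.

The predator equation gives dP/dt > 0 only when V > 0.417/0.00391 = 107.
Without the predator, V → K = 195. Since 195 > 107, the predator can invade and persist.

Threshold V = 107; K > 107, so yes, the predator persists.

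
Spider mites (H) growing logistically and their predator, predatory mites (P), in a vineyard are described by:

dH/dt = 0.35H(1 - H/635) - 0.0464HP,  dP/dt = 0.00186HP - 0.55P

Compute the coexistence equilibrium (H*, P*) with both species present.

H* ≈ 296, P* ≈ 4.03

From dP/dt = 0 with P > 0: 0.00186H* = 0.55, so H* = 296.
Substitute into dH/dt = 0: 0.35(1 - 296/635) = 0.0464P*.
The bracket is 0.534, giving P* = 0.187/0.0464 = 4.03.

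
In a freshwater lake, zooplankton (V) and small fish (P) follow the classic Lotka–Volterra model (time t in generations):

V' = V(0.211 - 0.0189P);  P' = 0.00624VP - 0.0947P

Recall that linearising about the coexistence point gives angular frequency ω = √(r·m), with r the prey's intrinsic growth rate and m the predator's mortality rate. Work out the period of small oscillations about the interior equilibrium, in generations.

Here r = 0.211 and m = 0.0947, so r·m = 0.02.
ω = √0.02 = 0.141 per generation, hence T = 2π/ω ≈ 44.4 generations.

T ≈ 44.4 generations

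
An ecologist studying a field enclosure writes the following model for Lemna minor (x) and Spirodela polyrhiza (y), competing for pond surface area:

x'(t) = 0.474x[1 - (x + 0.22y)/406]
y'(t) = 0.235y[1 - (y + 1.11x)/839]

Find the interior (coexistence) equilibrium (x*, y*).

x* ≈ 293, y* ≈ 514

Setting both brackets to zero gives the nullclines x + 0.22y = 406 and 1.11x + y = 839.
Substituting y = 839 - 1.11x into the first: x(1 - 0.22·1.11) = 406 - 0.22·839.
So x* = 221/0.756 = 293, and then y* = 839 - 1.11·293 = 514.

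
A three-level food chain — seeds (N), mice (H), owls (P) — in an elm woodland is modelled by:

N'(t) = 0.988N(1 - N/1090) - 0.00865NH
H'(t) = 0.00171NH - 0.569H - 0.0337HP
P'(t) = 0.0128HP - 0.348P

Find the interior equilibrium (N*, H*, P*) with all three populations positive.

From dP/dt = 0: 0.0128H* = 0.348, so H* = 27.2.
From dN/dt = 0: 0.988(1 - N*/1090) = 0.00865·27.2, giving N* = 1090·(1 - 0.238) = 831.
From dH/dt = 0: 0.00171·831 - 0.569 = 0.0337P*, so P* = 0.851/0.0337 = 25.3.

N* ≈ 831, H* ≈ 27.2, P* ≈ 25.3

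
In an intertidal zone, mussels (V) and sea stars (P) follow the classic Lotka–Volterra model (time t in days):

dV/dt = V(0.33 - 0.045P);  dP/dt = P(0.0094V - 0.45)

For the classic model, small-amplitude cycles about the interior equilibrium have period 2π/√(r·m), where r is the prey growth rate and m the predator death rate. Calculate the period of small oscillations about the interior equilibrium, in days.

T ≈ 16.3 days

Here r = 0.33 and m = 0.45, so r·m = 0.149.
ω = √0.149 = 0.385 per day, hence T = 2π/ω ≈ 16.3 days.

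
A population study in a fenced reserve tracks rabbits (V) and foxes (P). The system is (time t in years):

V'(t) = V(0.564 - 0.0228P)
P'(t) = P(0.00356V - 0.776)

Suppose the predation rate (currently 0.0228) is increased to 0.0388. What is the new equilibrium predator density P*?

P* ≈ 14.5

At the interior fixed point, setting dV/dt = 0 with V > 0 fixes P* = (prey growth rate)/(VP coefficient) — independent of the other coefficients.
With the change, P* = 0.564/0.0388 = 14.5; it falls from 24.7.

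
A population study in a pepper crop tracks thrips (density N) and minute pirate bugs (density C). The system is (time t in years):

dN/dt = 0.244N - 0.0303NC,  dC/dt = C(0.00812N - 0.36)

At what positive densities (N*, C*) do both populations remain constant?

N* ≈ 44.3, C* ≈ 8.05

Set dC/dt = 0 with C > 0: 0.00812N - 0.36 = 0, so N* = 0.36/0.00812 = 44.3.
Set dN/dt = 0 with N > 0: 0.244 - 0.0303C = 0, so C* = 0.244/0.0303 = 8.05.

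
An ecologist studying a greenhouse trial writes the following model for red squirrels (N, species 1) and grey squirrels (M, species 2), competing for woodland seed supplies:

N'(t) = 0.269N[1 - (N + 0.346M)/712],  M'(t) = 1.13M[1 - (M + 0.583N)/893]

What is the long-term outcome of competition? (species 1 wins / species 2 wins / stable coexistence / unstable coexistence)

Compare the nullcline intercepts: K1/α12 = 712/0.346 = 2060 > K2 = 893; K2/α21 = 893/0.583 = 1530 > K1 = 712.
Since both inequalities hold, each species can invade when rare, so the interior equilibrium is stable.

stable coexistence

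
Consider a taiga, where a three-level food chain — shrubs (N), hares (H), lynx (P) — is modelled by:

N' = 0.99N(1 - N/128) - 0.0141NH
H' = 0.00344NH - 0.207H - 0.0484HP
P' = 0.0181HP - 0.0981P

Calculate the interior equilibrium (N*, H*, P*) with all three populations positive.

From dP/dt = 0: 0.0181H* = 0.0981, so H* = 5.42.
From dN/dt = 0: 0.99(1 - N*/128) = 0.0141·5.42, giving N* = 128·(1 - 0.0772) = 118.
From dH/dt = 0: 0.00344·118 - 0.207 = 0.0484P*, so P* = 0.199/0.0484 = 4.12.

N* ≈ 118, H* ≈ 5.42, P* ≈ 4.12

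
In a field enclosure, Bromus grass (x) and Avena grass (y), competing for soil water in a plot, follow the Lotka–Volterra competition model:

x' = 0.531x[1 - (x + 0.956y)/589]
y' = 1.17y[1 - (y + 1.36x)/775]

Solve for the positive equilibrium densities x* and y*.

x* ≈ 506, y* ≈ 86.8

Setting both brackets to zero gives the nullclines x + 0.956y = 589 and 1.36x + y = 775.
Substituting y = 775 - 1.36x into the first: x(1 - 0.956·1.36) = 589 - 0.956·775.
So x* = -152/-0.3 = 506, and then y* = 775 - 1.36·506 = 86.8.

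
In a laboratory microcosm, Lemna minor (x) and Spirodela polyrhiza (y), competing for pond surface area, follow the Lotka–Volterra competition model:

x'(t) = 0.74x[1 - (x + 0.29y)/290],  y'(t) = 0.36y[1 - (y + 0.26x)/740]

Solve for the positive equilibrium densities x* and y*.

x* ≈ 81.5, y* ≈ 719

Setting both brackets to zero gives the nullclines x + 0.29y = 290 and 0.26x + y = 740.
Substituting y = 740 - 0.26x into the first: x(1 - 0.29·0.26) = 290 - 0.29·740.
So x* = 75.4/0.925 = 81.5, and then y* = 740 - 0.26·81.5 = 719.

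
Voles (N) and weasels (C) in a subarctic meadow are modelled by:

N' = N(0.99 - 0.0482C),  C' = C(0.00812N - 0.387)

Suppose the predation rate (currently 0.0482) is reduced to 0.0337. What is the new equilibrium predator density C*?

At the interior fixed point, setting dN/dt = 0 with N > 0 fixes C* = (prey growth rate)/(NC coefficient) — independent of the other coefficients.
With the change, C* = 0.99/0.0337 = 29.4; it rises from 20.5.

C* ≈ 29.4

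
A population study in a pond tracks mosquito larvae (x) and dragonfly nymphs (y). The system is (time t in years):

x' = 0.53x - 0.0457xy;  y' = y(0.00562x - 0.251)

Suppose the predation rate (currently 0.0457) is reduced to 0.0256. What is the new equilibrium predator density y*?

y* ≈ 20.7

At the interior fixed point, setting dx/dt = 0 with x > 0 fixes y* = (prey growth rate)/(xy coefficient) — independent of the other coefficients.
With the change, y* = 0.53/0.0256 = 20.7; it rises from 11.6.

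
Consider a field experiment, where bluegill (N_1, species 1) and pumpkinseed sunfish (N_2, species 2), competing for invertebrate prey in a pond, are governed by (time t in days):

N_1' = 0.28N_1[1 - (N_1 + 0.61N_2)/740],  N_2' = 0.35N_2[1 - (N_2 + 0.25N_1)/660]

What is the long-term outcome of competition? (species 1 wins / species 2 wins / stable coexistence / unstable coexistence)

stable coexistence

Compare the nullcline intercepts: K1/α12 = 740/0.61 = 1210 > K2 = 660; K2/α21 = 660/0.25 = 2640 > K1 = 740.
Since both inequalities hold, each species can invade when rare, so the interior equilibrium is stable.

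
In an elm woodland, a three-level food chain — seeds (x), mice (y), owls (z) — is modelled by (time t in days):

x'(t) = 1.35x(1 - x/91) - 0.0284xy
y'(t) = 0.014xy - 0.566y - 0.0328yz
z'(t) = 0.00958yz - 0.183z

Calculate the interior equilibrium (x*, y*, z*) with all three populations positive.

From dz/dt = 0: 0.00958y* = 0.183, so y* = 19.1.
From dx/dt = 0: 1.35(1 - x*/91) = 0.0284·19.1, giving x* = 91·(1 - 0.402) = 54.4.
From dy/dt = 0: 0.014·54.4 - 0.566 = 0.0328z*, so z* = 0.196/0.0328 = 5.98.

x* ≈ 54.4, y* ≈ 19.1, z* ≈ 5.98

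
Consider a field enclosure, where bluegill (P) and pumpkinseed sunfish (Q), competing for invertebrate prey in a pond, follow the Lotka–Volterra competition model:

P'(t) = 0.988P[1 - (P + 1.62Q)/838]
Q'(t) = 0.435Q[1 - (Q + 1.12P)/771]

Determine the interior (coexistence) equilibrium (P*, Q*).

Setting both brackets to zero gives the nullclines P + 1.62Q = 838 and 1.12P + Q = 771.
Substituting Q = 771 - 1.12P into the first: P(1 - 1.62·1.12) = 838 - 1.62·771.
So P* = -411/-0.814 = 505, and then Q* = 771 - 1.12·505 = 206.

P* ≈ 505, Q* ≈ 206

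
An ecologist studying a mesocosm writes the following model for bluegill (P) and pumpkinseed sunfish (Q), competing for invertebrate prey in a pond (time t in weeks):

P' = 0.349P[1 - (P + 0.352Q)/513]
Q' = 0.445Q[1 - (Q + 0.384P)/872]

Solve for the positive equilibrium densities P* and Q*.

Setting both brackets to zero gives the nullclines P + 0.352Q = 513 and 0.384P + Q = 872.
Substituting Q = 872 - 0.384P into the first: P(1 - 0.352·0.384) = 513 - 0.352·872.
So P* = 206/0.865 = 238, and then Q* = 872 - 0.384·238 = 781.

P* ≈ 238, Q* ≈ 781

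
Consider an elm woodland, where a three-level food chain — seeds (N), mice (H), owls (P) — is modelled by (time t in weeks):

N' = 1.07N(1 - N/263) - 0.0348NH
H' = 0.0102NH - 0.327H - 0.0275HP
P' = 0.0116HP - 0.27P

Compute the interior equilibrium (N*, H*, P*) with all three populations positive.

N* ≈ 63.9, H* ≈ 23.3, P* ≈ 11.8

From dP/dt = 0: 0.0116H* = 0.27, so H* = 23.3.
From dN/dt = 0: 1.07(1 - N*/263) = 0.0348·23.3, giving N* = 263·(1 - 0.757) = 63.9.
From dH/dt = 0: 0.0102·63.9 - 0.327 = 0.0275P*, so P* = 0.325/0.0275 = 11.8.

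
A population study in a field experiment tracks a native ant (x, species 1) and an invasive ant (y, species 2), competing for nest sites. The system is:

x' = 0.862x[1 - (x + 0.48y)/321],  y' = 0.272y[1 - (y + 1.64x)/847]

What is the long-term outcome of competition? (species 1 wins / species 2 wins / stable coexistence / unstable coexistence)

species 2 excludes species 1

Compare the nullcline intercepts: K1/α12 = 321/0.48 = 669 < K2 = 847; K2/α21 = 847/1.64 = 516 > K1 = 321.
Since the inequalities point opposite ways, species 2 can invade but species 1 cannot.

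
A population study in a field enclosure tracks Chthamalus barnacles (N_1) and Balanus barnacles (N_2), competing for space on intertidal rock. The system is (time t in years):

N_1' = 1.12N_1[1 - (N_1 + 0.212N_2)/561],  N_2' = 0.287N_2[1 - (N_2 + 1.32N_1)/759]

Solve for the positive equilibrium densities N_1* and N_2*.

N_1* ≈ 556, N_2* ≈ 25.7

Setting both brackets to zero gives the nullclines N_1 + 0.212N_2 = 561 and 1.32N_1 + N_2 = 759.
Substituting N_2 = 759 - 1.32N_1 into the first: N_1(1 - 0.212·1.32) = 561 - 0.212·759.
So N_1* = 400/0.72 = 556, and then N_2* = 759 - 1.32·556 = 25.7.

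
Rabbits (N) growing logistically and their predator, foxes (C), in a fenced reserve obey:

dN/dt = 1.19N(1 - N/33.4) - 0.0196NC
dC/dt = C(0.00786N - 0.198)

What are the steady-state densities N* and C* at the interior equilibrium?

N* ≈ 25.2, C* ≈ 14.9

From dC/dt = 0 with C > 0: 0.00786N* = 0.198, so N* = 25.2.
Substitute into dN/dt = 0: 1.19(1 - 25.2/33.4) = 0.0196C*.
The bracket is 0.246, giving C* = 0.292/0.0196 = 14.9.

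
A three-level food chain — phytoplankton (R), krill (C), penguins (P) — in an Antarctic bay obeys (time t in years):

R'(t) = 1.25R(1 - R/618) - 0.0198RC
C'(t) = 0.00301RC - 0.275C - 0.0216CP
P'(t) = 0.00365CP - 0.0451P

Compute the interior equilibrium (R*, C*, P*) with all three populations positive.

From dP/dt = 0: 0.00365C* = 0.0451, so C* = 12.4.
From dR/dt = 0: 1.25(1 - R*/618) = 0.0198·12.4, giving R* = 618·(1 - 0.196) = 497.
From dC/dt = 0: 0.00301·497 - 0.275 = 0.0216P*, so P* = 1.22/0.0216 = 56.5.

R* ≈ 497, C* ≈ 12.4, P* ≈ 56.5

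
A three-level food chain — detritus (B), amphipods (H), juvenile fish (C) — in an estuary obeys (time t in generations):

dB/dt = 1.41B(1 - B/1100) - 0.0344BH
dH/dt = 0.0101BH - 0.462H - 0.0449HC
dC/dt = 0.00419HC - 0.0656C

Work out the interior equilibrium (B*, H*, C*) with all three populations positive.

B* ≈ 680, H* ≈ 15.7, C* ≈ 143

From dC/dt = 0: 0.00419H* = 0.0656, so H* = 15.7.
From dB/dt = 0: 1.41(1 - B*/1100) = 0.0344·15.7, giving B* = 1100·(1 - 0.382) = 680.
From dH/dt = 0: 0.0101·680 - 0.462 = 0.0449C*, so C* = 6.4/0.0449 = 143.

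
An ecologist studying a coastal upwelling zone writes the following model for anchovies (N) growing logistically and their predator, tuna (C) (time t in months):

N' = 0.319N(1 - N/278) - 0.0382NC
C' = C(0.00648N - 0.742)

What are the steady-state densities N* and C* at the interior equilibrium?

From dC/dt = 0 with C > 0: 0.00648N* = 0.742, so N* = 115.
Substitute into dN/dt = 0: 0.319(1 - 115/278) = 0.0382C*.
The bracket is 0.588, giving C* = 0.188/0.0382 = 4.91.

N* ≈ 115, C* ≈ 4.91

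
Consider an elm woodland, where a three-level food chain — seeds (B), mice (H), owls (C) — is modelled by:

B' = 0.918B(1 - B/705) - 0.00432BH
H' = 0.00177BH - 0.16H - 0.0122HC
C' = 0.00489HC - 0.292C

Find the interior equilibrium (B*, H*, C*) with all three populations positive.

B* ≈ 507, H* ≈ 59.7, C* ≈ 60.4

From dC/dt = 0: 0.00489H* = 0.292, so H* = 59.7.
From dB/dt = 0: 0.918(1 - B*/705) = 0.00432·59.7, giving B* = 705·(1 - 0.281) = 507.
From dH/dt = 0: 0.00177·507 - 0.16 = 0.0122C*, so C* = 0.737/0.0122 = 60.4.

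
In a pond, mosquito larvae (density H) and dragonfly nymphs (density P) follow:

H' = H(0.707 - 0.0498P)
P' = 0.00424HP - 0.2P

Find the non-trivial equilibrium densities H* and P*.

H* ≈ 47.2, P* ≈ 14.2

Set dP/dt = 0 with P > 0: 0.00424H - 0.2 = 0, so H* = 0.2/0.00424 = 47.2.
Set dH/dt = 0 with H > 0: 0.707 - 0.0498P = 0, so P* = 0.707/0.0498 = 14.2.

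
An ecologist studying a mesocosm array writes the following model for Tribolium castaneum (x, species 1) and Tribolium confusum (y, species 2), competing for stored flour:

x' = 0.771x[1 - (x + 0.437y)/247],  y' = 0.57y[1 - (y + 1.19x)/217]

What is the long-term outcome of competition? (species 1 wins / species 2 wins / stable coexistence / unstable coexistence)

Compare the nullcline intercepts: K1/α12 = 247/0.437 = 565 > K2 = 217; K2/α21 = 217/1.19 = 182 < K1 = 247.
Since the inequalities point opposite ways, species 1 can invade but species 2 cannot.

species 1 excludes species 2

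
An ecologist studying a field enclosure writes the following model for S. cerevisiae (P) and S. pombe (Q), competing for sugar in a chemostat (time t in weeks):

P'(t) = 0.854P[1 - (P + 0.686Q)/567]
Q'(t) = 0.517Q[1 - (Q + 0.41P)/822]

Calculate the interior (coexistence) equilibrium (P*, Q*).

Setting both brackets to zero gives the nullclines P + 0.686Q = 567 and 0.41P + Q = 822.
Substituting Q = 822 - 0.41P into the first: P(1 - 0.686·0.41) = 567 - 0.686·822.
So P* = 3.11/0.719 = 4.32, and then Q* = 822 - 0.41·4.32 = 820.

P* ≈ 4.32, Q* ≈ 820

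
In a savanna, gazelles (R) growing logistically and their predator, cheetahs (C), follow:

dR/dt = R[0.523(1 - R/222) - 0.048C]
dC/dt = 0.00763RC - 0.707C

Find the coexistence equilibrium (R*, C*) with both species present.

R* ≈ 92.7, C* ≈ 6.35

From dC/dt = 0 with C > 0: 0.00763R* = 0.707, so R* = 92.7.
Substitute into dR/dt = 0: 0.523(1 - 92.7/222) = 0.048C*.
The bracket is 0.583, giving C* = 0.305/0.048 = 6.35.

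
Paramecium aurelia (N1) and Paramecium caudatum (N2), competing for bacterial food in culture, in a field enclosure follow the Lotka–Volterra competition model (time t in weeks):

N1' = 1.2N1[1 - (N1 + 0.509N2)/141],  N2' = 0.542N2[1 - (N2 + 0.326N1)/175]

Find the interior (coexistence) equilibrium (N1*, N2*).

Setting both brackets to zero gives the nullclines N1 + 0.509N2 = 141 and 0.326N1 + N2 = 175.
Substituting N2 = 175 - 0.326N1 into the first: N1(1 - 0.509·0.326) = 141 - 0.509·175.
So N1* = 51.9/0.834 = 62.3, and then N2* = 175 - 0.326·62.3 = 155.

N1* ≈ 62.3, N2* ≈ 155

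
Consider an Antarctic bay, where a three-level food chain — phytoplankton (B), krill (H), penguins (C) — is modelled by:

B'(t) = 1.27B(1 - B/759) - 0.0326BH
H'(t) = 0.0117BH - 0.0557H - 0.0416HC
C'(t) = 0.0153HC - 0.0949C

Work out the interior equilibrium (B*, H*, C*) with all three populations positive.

From dC/dt = 0: 0.0153H* = 0.0949, so H* = 6.2.
From dB/dt = 0: 1.27(1 - B*/759) = 0.0326·6.2, giving B* = 759·(1 - 0.159) = 638.
From dH/dt = 0: 0.0117·638 - 0.0557 = 0.0416C*, so C* = 7.41/0.0416 = 178.

B* ≈ 638, H* ≈ 6.2, C* ≈ 178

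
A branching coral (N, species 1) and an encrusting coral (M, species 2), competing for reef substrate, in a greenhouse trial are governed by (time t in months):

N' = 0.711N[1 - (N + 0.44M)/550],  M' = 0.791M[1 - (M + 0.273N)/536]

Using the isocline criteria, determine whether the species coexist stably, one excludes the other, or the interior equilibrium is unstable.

Compare the nullcline intercepts: K1/α12 = 550/0.44 = 1250 > K2 = 536; K2/α21 = 536/0.273 = 1960 > K1 = 550.
Since both inequalities hold, each species can invade when rare, so the interior equilibrium is stable.

stable coexistence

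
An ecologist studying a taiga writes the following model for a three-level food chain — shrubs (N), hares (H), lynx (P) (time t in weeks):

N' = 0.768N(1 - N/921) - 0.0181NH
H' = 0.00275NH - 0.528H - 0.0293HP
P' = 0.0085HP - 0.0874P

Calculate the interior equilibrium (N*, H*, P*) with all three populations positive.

N* ≈ 698, H* ≈ 10.3, P* ≈ 47.5

From dP/dt = 0: 0.0085H* = 0.0874, so H* = 10.3.
From dN/dt = 0: 0.768(1 - N*/921) = 0.0181·10.3, giving N* = 921·(1 - 0.242) = 698.
From dH/dt = 0: 0.00275·698 - 0.528 = 0.0293P*, so P* = 1.39/0.0293 = 47.5.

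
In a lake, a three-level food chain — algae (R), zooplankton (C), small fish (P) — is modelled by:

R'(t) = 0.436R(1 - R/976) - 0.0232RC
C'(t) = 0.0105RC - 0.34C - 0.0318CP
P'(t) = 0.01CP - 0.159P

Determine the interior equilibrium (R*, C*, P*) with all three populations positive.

R* ≈ 150, C* ≈ 15.9, P* ≈ 38.9

From dP/dt = 0: 0.01C* = 0.159, so C* = 15.9.
From dR/dt = 0: 0.436(1 - R*/976) = 0.0232·15.9, giving R* = 976·(1 - 0.846) = 150.
From dC/dt = 0: 0.0105·150 - 0.34 = 0.0318P*, so P* = 1.24/0.0318 = 38.9.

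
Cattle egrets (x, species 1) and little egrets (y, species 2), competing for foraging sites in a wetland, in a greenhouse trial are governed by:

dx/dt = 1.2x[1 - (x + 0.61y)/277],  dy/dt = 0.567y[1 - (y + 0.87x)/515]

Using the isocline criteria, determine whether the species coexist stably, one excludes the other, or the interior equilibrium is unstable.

species 2 excludes species 1

Compare the nullcline intercepts: K1/α12 = 277/0.61 = 454 < K2 = 515; K2/α21 = 515/0.87 = 592 > K1 = 277.
Since the inequalities point opposite ways, species 2 can invade but species 1 cannot.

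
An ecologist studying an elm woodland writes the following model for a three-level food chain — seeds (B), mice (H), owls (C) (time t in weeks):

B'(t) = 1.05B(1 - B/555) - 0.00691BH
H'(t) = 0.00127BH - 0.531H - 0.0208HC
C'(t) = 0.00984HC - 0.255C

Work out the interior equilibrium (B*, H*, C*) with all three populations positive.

From dC/dt = 0: 0.00984H* = 0.255, so H* = 25.9.
From dB/dt = 0: 1.05(1 - B*/555) = 0.00691·25.9, giving B* = 555·(1 - 0.171) = 460.
From dH/dt = 0: 0.00127·460 - 0.531 = 0.0208C*, so C* = 0.0536/0.0208 = 2.58.

B* ≈ 460, H* ≈ 25.9, C* ≈ 2.58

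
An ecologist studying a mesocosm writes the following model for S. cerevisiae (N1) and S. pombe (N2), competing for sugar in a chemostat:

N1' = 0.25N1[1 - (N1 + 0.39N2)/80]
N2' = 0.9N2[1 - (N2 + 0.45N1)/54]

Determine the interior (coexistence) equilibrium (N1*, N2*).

Setting both brackets to zero gives the nullclines N1 + 0.39N2 = 80 and 0.45N1 + N2 = 54.
Substituting N2 = 54 - 0.45N1 into the first: N1(1 - 0.39·0.45) = 80 - 0.39·54.
So N1* = 58.9/0.825 = 71.5, and then N2* = 54 - 0.45·71.5 = 21.8.

N1* ≈ 71.5, N2* ≈ 21.8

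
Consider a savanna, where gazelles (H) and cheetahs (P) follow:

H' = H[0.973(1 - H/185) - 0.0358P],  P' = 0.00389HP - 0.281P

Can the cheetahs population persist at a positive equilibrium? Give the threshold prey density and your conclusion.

The predator equation gives dP/dt > 0 only when H > 0.281/0.00389 = 72.2.
Without the predator, H → K = 185. Since 185 > 72.2, the predator can invade and persist.

Threshold H = 72.2; K > 72.2, so yes, the predator persists.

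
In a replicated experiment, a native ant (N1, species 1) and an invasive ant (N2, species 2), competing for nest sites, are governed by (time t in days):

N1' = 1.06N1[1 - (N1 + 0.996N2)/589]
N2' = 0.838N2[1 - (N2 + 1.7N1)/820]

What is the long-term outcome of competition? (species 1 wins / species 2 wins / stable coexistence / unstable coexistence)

unstable coexistence (outcome depends on initial conditions)

Compare the nullcline intercepts: K1/α12 = 589/0.996 = 591 < K2 = 820; K2/α21 = 820/1.7 = 482 < K1 = 589.
Since both are reversed, neither can invade when rare; the interior point is a saddle.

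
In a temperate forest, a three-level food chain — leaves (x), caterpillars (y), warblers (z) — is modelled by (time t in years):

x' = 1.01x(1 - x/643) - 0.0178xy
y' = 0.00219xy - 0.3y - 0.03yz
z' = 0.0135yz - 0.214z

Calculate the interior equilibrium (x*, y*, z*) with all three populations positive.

x* ≈ 463, y* ≈ 15.9, z* ≈ 23.8

From dz/dt = 0: 0.0135y* = 0.214, so y* = 15.9.
From dx/dt = 0: 1.01(1 - x*/643) = 0.0178·15.9, giving x* = 643·(1 - 0.279) = 463.
From dy/dt = 0: 0.00219·463 - 0.3 = 0.03z*, so z* = 0.715/0.03 = 23.8.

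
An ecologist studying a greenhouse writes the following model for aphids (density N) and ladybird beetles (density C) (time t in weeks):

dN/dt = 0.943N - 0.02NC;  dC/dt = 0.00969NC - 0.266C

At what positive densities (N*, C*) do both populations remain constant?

Set dC/dt = 0 with C > 0: 0.00969N - 0.266 = 0, so N* = 0.266/0.00969 = 27.5.
Set dN/dt = 0 with N > 0: 0.943 - 0.02C = 0, so C* = 0.943/0.02 = 47.1.

N* ≈ 27.5, C* ≈ 47.1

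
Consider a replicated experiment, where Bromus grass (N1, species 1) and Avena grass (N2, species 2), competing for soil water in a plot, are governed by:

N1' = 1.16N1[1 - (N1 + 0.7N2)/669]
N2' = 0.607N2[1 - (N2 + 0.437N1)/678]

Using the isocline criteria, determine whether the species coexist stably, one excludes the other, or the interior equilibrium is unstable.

stable coexistence

Compare the nullcline intercepts: K1/α12 = 669/0.7 = 956 > K2 = 678; K2/α21 = 678/0.437 = 1550 > K1 = 669.
Since both inequalities hold, each species can invade when rare, so the interior equilibrium is stable.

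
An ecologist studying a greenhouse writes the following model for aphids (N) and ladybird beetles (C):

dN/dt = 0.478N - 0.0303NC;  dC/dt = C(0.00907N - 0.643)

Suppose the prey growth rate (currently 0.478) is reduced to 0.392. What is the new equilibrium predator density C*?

At the interior fixed point, setting dN/dt = 0 with N > 0 fixes C* = (prey growth rate)/(NC coefficient) — independent of the other coefficients.
With the change, C* = 0.392/0.0303 = 12.9; it falls from 15.8.

C* ≈ 12.9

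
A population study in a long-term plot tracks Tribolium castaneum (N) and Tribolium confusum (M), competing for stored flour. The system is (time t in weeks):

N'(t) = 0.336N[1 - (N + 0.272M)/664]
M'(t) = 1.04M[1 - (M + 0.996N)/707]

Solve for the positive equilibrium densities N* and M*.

Setting both brackets to zero gives the nullclines N + 0.272M = 664 and 0.996N + M = 707.
Substituting M = 707 - 0.996N into the first: N(1 - 0.272·0.996) = 664 - 0.272·707.
So N* = 472/0.729 = 647, and then M* = 707 - 0.996·647 = 62.6.

N* ≈ 647, M* ≈ 62.6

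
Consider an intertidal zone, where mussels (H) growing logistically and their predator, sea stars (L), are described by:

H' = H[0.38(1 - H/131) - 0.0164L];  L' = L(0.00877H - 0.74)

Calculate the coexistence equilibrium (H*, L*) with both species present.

H* ≈ 84.4, L* ≈ 8.25

From dL/dt = 0 with L > 0: 0.00877H* = 0.74, so H* = 84.4.
Substitute into dH/dt = 0: 0.38(1 - 84.4/131) = 0.0164L*.
The bracket is 0.356, giving L* = 0.135/0.0164 = 8.25.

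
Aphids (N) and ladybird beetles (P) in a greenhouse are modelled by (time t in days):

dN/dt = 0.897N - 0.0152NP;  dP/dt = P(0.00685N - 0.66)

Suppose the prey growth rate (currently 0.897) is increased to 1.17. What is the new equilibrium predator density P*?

P* ≈ 77

At the interior fixed point, setting dN/dt = 0 with N > 0 fixes P* = (prey growth rate)/(NP coefficient) — independent of the other coefficients.
With the change, P* = 1.17/0.0152 = 77; it rises from 59.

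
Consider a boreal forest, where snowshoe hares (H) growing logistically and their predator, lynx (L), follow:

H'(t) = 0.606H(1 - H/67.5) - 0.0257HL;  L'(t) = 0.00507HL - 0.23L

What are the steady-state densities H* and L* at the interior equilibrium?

H* ≈ 45.4, L* ≈ 7.73

From dL/dt = 0 with L > 0: 0.00507H* = 0.23, so H* = 45.4.
Substitute into dH/dt = 0: 0.606(1 - 45.4/67.5) = 0.0257L*.
The bracket is 0.328, giving L* = 0.199/0.0257 = 7.73.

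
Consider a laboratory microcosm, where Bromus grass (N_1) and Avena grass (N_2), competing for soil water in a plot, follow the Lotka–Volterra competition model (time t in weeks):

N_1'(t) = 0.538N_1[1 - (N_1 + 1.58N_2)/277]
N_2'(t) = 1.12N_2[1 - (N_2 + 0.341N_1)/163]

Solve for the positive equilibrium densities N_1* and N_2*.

N_1* ≈ 42.2, N_2* ≈ 149

Setting both brackets to zero gives the nullclines N_1 + 1.58N_2 = 277 and 0.341N_1 + N_2 = 163.
Substituting N_2 = 163 - 0.341N_1 into the first: N_1(1 - 1.58·0.341) = 277 - 1.58·163.
So N_1* = 19.5/0.461 = 42.2, and then N_2* = 163 - 0.341·42.2 = 149.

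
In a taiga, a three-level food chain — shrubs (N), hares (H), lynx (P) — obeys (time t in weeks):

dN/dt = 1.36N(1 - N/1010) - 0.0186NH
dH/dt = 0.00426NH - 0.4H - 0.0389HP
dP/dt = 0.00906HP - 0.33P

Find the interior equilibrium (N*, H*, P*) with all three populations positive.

N* ≈ 507, H* ≈ 36.4, P* ≈ 45.2

From dP/dt = 0: 0.00906H* = 0.33, so H* = 36.4.
From dN/dt = 0: 1.36(1 - N*/1010) = 0.0186·36.4, giving N* = 1010·(1 - 0.498) = 507.
From dH/dt = 0: 0.00426·507 - 0.4 = 0.0389P*, so P* = 1.76/0.0389 = 45.2.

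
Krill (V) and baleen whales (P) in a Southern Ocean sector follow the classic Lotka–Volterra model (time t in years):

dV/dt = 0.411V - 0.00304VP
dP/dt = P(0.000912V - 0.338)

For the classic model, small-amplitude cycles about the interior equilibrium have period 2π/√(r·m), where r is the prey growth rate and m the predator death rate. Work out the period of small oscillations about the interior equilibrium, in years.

T ≈ 16.9 years

Here r = 0.411 and m = 0.338, so r·m = 0.139.
ω = √0.139 = 0.373 per year, hence T = 2π/ω ≈ 16.9 years.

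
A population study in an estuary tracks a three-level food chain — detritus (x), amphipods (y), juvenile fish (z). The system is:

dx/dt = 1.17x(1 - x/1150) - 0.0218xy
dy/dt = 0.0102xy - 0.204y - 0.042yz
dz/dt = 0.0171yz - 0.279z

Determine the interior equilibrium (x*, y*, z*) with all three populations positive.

x* ≈ 800, y* ≈ 16.3, z* ≈ 190

From dz/dt = 0: 0.0171y* = 0.279, so y* = 16.3.
From dx/dt = 0: 1.17(1 - x*/1150) = 0.0218·16.3, giving x* = 1150·(1 - 0.304) = 800.
From dy/dt = 0: 0.0102·800 - 0.204 = 0.042z*, so z* = 7.96/0.042 = 190.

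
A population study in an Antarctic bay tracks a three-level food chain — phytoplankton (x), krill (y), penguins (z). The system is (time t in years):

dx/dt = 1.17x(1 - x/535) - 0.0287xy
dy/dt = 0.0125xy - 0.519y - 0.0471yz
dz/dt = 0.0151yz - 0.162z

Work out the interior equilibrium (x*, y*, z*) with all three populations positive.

From dz/dt = 0: 0.0151y* = 0.162, so y* = 10.7.
From dx/dt = 0: 1.17(1 - x*/535) = 0.0287·10.7, giving x* = 535·(1 - 0.263) = 394.
From dy/dt = 0: 0.0125·394 - 0.519 = 0.0471z*, so z* = 4.41/0.0471 = 93.6.

x* ≈ 394, y* ≈ 10.7, z* ≈ 93.6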